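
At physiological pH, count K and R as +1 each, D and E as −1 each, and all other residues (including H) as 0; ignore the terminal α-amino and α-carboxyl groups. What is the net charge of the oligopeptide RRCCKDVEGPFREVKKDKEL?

Positive (K, R): R1, R2, K5, R12, K15, K16, K18 → +7.
Negative (D, E): D6, E8, E13, D17, E19 → −5.
Net charge = (+7) + (−5) = +2.

+2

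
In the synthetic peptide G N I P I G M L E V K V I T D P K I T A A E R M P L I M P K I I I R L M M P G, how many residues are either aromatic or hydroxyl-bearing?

2

Aromatic: F, W, Y. Hydroxyl-bearing: S, T, Y.
Aromatic residues here: none (0).
Hydroxyl-bearing residues here: T14, T19 (2).
(Y belongs to both groups, but none appear in this sequence.) Total = 0 + 2 = 2.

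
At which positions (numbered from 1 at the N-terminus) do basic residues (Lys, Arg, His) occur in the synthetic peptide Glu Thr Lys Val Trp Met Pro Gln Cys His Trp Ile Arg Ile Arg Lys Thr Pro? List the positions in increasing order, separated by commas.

Matching residues: Lys3, His10, Arg13, Arg15, Lys16.

3, 10, 13, 15, 16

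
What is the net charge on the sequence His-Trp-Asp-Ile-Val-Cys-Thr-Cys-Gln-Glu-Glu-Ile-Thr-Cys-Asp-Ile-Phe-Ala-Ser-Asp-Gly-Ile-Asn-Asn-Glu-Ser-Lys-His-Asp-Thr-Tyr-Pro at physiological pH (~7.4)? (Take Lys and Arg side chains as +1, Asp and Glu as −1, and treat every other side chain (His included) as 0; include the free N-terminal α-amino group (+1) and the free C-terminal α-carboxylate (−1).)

Positive (K, R): Lys27 → +1.
Negative (D, E): Asp3, Glu10, Glu11, Asp15, Asp20, Glu25, Asp29 → −7.
The N-terminus (+1) and C-terminus (−1) cancel.
Net charge = (+1) + (−7) = −6.

-6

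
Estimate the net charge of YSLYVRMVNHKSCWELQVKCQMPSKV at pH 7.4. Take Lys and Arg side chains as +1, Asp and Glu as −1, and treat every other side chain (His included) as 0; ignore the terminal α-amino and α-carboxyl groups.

Positive (K, R): R6, K11, K19, K25 → +4.
Negative (D, E): E15 → −1.
Net charge = (+4) + (−1) = +3.

+3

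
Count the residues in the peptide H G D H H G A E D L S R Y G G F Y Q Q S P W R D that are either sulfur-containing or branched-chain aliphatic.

Sulfur-containing: C, M. Branched-chain aliphatic: I, L, V.
Sulfur-containing residues here: none (0).
Branched-chain aliphatic residues here: L10 (1).
The two groups share no amino acid, so total = 0 + 1 = 1.

1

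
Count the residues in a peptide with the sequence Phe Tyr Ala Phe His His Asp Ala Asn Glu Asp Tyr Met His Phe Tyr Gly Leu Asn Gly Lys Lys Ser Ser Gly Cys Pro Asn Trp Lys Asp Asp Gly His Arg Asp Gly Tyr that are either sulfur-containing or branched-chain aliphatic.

Sulfur-containing: C, M. Branched-chain aliphatic: I, L, V.
Sulfur-containing residues here: Met13, Cys26 (2).
Branched-chain aliphatic residues here: Leu18 (1).
The two groups share no amino acid, so total = 2 + 1 = 3.

3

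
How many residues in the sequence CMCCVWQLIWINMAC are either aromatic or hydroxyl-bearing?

2

Aromatic: F, W, Y. Hydroxyl-bearing: S, T, Y.
Aromatic residues here: W6, W10 (2).
Hydroxyl-bearing residues here: none (0).
(Y belongs to both groups, but none appear in this sequence.) Total = 2 + 0 = 2.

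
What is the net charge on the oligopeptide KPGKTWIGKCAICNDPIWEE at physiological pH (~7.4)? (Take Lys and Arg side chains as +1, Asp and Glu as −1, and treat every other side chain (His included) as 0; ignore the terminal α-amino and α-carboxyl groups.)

0

Positive (K, R): K1, K4, K9 → +3.
Negative (D, E): D15, E19, E20 → −3.
Net charge = (+3) + (−3) = 0.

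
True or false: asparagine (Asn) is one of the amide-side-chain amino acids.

The amide-side-chain residues are Asn (N) and Gln (Q).
Asparagine is in this group.

True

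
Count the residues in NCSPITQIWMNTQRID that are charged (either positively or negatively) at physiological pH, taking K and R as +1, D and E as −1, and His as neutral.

2

Charged side chains at pH ~7.4: K, R (positive); D, E (negative).
Matching residues: R14, D16.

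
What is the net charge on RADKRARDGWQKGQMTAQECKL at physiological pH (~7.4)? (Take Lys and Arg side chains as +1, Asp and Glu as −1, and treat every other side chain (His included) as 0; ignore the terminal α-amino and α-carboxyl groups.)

+3

Positive (K, R): R1, K4, R5, R7, K12, K21 → +6.
Negative (D, E): D3, D8, E19 → −3.
Net charge = (+6) + (−3) = +3.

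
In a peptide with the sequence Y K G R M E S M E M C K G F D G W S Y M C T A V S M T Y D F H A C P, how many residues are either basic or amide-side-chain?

4

Basic: H, K, R. Amide-side-chain: N, Q.
Basic residues here: K2, R4, K12, H31 (4).
Amide-side-chain residues here: none (0).
The two groups share no amino acid, so total = 4 + 0 = 4.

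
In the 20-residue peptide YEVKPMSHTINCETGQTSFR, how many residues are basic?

3

K, R, and H are the three residues with basic side chains (ε-amine, guanidinium, and imidazole respectively).
Matching residues: K4, H8, R20.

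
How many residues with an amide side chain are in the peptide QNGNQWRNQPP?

The amide-side-chain residues are Asn (N) and Gln (Q).
Matching residues: Q1, N2, N4, Q5, N8, Q9.

6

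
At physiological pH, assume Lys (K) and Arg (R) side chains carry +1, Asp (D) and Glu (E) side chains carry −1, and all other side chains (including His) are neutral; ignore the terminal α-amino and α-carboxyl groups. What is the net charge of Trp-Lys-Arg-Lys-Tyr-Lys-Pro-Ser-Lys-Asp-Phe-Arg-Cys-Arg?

+6

Positive (K, R): Lys2, Arg3, Lys4, Lys6, Lys9, Arg12, Arg14 → +7.
Negative (D, E): Asp10 → −1.
Net charge = (+7) + (−1) = +6.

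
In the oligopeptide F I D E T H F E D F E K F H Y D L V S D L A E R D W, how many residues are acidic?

9

The acidic residues are Asp (D) and Glu (E), whose side chains end in a carboxylate group.
Matching residues: D3, E4, E8, D9, E11, D16, D20, E23, D25.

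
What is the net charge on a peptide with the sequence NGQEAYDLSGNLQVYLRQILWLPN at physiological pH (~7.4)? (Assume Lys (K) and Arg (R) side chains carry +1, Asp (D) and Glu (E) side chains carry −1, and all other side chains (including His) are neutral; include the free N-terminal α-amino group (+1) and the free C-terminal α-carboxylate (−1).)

Positive (K, R): R17 → +1.
Negative (D, E): E4, D7 → −2.
The N-terminus (+1) and C-terminus (−1) cancel.
Net charge = (+1) + (−2) = −1.

-1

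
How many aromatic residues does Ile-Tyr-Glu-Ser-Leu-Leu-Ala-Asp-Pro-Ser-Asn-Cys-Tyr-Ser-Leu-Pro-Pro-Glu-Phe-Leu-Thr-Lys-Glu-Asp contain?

The aromatic amino acids are Phe (F, benzyl), Trp (W, indole), and Tyr (Y, phenol).
Matching residues: Tyr2, Tyr13, Phe19.

3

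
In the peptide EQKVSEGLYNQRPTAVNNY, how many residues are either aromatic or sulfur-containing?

Aromatic: F, W, Y. Sulfur-containing: C, M.
Aromatic residues here: Y9, Y19 (2).
Sulfur-containing residues here: none (0).
The two groups share no amino acid, so total = 2 + 0 = 2.

2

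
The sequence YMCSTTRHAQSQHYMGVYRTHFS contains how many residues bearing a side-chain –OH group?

9

The –OH-bearing residues are Ser, Thr (aliphatic alcohols), and Tyr (phenol).
Matching residues: Y1, S4, T5, T6, S11, Y14, Y18, T20, S23.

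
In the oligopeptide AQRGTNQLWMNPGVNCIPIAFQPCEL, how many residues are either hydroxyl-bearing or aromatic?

3

Hydroxyl-bearing: S, T, Y. Aromatic: F, W, Y.
Hydroxyl-bearing residues here: T5 (1).
Aromatic residues here: W9, F21 (2).
(Y belongs to both groups, but none appear in this sequence.) Total = 1 + 2 = 3.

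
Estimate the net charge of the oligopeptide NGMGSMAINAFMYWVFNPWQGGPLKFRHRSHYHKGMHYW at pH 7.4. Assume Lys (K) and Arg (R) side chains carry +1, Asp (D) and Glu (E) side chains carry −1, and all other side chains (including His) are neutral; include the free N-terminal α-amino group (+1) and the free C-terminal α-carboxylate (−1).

+4

Positive (K, R): K25, R27, R29, K34 → +4.
Negative (D, E): none → −0.
The N-terminus (+1) and C-terminus (−1) cancel.
Net charge = (+4) + (−0) = +4.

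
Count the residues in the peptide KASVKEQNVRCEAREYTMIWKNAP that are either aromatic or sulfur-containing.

4

Aromatic: F, W, Y. Sulfur-containing: C, M.
Aromatic residues here: Y16, W20 (2).
Sulfur-containing residues here: C11, M18 (2).
The two groups share no amino acid, so total = 2 + 2 = 4.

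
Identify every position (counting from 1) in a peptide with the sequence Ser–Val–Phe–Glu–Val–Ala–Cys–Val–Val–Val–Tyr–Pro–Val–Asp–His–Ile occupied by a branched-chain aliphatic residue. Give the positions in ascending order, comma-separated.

2, 5, 8, 9, 10, 13, 16

The BCAAs are Val, Leu, and Ile — aliphatic side chains with a branch point.
Matching residues: Val2, Val5, Val8, Val9, Val10, Val13, Ile16.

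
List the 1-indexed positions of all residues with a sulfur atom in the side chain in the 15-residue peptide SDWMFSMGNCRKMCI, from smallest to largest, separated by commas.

4, 7, 10, 13, 14

Only Cys (C) and Met (M) have a sulfur atom in the side chain.
Matching residues: M4, M7, C10, M13, C14.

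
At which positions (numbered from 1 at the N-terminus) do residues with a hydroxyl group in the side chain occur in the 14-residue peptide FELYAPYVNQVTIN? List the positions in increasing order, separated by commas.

4, 7, 12

Serine (S), threonine (T), and tyrosine (Y) each carry a hydroxyl group on the side chain.
Matching residues: Y4, Y7, T12.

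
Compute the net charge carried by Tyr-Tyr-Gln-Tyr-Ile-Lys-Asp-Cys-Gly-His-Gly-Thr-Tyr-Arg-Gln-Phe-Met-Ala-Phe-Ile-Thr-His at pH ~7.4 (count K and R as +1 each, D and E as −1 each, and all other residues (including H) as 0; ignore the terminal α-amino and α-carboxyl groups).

Positive (K, R): Lys6, Arg14 → +2.
Negative (D, E): Asp7 → −1.
Net charge = (+2) + (−1) = +1.

+1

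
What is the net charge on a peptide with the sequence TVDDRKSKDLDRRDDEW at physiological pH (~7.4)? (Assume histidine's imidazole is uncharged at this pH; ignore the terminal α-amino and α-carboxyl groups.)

-2

Near pH 7.4, K and R contribute +1 each, D and E contribute −1 each, and every other side chain (His included, as stated) is uncharged.
Positive (K, R): R5, K6, K8, R12, R13 → +5.
Negative (D, E): D3, D4, D9, D11, D14, D15, E16 → −7.
Net charge = (+5) + (−7) = −2.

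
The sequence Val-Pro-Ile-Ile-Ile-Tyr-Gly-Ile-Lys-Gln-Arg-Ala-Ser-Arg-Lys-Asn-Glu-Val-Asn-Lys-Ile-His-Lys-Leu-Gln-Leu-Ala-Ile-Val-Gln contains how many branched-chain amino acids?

11

V, L, and I make up the branched-chain aliphatic group.
Matching residues: Val1, Ile3, Ile4, Ile5, Ile8, Val18, Ile21, Leu24, Leu26, Ile28, Val29.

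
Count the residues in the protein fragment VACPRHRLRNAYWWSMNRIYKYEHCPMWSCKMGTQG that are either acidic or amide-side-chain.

4

Acidic: D, E. Amide-side-chain: N, Q.
Acidic residues here: E23 (1).
Amide-side-chain residues here: N10, N17, Q35 (3).
The two groups share no amino acid, so total = 1 + 3 = 4.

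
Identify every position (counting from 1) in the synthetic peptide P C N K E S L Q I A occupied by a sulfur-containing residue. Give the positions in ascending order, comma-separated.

The sulfur-bearing residues are cysteine (–SH) and methionine (–S–CH₃).
Matching residues: C2.

2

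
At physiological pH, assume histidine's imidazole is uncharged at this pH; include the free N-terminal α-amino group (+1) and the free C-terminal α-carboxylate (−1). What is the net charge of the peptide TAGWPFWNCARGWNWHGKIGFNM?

+2

At pH ~7.4 the Lys and Arg side chains are protonated (+1), the Asp and Glu side chains are deprotonated (−1), and with His taken as neutral all other side chains carry no charge.
Positive (K, R): R11, K18 → +2.
Negative (D, E): none → −0.
The N-terminus (+1) and C-terminus (−1) cancel.
Net charge = (+2) + (−0) = +2.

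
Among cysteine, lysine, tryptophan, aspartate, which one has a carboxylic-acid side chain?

aspartate

The acidic residues are Asp (D) and Glu (E), whose side chains end in a carboxylate group.
Of the listed options, only aspartate belongs to this group.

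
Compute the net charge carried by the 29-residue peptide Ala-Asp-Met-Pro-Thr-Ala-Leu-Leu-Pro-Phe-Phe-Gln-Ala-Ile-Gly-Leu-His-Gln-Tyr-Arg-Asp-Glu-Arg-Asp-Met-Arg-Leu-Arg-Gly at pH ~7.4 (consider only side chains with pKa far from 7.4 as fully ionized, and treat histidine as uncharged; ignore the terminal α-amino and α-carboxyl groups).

The side chains ionized at physiological pH are Lys/Arg (+1) and Asp/Glu (−1); with His treated as neutral, nothing else contributes.
Positive (K, R): Arg20, Arg23, Arg26, Arg28 → +4.
Negative (D, E): Asp2, Asp21, Glu22, Asp24 → −4.
Net charge = (+4) + (−4) = 0.

0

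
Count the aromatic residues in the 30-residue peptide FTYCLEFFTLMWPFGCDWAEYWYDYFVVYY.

The aromatic amino acids are Phe (F, benzyl), Trp (W, indole), and Tyr (Y, phenol).
Matching residues: F1, Y3, F7, F8, W12, F14, W18, Y21, W22, Y23, Y25, F26, Y29, Y30.

14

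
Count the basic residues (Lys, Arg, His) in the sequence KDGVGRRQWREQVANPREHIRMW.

7

Matching residues: K1, R6, R7, R10, R17, H19, R21.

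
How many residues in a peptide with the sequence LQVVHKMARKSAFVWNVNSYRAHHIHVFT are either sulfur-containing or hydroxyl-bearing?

Sulfur-containing: C, M. Hydroxyl-bearing: S, T, Y.
Sulfur-containing residues here: M7 (1).
Hydroxyl-bearing residues here: S11, S19, Y20, T29 (4).
The two groups share no amino acid, so total = 1 + 4 = 5.

5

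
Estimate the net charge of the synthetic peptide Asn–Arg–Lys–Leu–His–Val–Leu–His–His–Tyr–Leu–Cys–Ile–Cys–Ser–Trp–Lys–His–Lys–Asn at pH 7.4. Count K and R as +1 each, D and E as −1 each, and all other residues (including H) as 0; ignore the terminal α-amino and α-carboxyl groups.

Positive (K, R): Arg2, Lys3, Lys17, Lys19 → +4.
Negative (D, E): none → −0.
Net charge = (+4) + (−0) = +4.

+4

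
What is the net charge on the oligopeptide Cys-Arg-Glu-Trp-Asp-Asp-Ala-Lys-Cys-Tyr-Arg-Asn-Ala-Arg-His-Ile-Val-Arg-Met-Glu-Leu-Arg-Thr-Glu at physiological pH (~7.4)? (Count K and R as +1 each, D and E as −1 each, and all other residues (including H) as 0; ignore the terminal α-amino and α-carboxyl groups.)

+1

Positive (K, R): Arg2, Lys8, Arg11, Arg14, Arg18, Arg22 → +6.
Negative (D, E): Glu3, Asp5, Asp6, Glu20, Glu24 → −5.
Net charge = (+6) + (−5) = +1.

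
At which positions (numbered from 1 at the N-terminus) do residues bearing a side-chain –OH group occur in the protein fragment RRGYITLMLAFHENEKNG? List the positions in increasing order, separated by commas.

Serine (S), threonine (T), and tyrosine (Y) each carry a hydroxyl group on the side chain.
Matching residues: Y4, T6.

4, 6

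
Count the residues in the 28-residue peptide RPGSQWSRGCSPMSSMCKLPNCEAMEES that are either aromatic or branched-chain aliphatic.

Aromatic: F, W, Y. Branched-chain aliphatic: I, L, V.
Aromatic residues here: W6 (1).
Branched-chain aliphatic residues here: L19 (1).
The two groups share no amino acid, so total = 1 + 1 = 2.

2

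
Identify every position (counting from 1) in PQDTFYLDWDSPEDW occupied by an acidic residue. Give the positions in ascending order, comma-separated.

3, 8, 10, 13, 14

Aspartate (D) and glutamate (E) have carboxylic-acid side chains and are the acidic amino acids.
Matching residues: D3, D8, D10, E13, D14.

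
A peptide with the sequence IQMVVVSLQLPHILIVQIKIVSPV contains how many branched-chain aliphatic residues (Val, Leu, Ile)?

Matching residues: I1, V4, V5, V6, L8, L10, I13, L14, I15, V16, I18, I20, V21, V24.

14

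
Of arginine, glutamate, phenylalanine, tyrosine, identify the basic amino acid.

arginine

The basic amino acids are Lys (K), Arg (R), and His (H).
Of the listed options, only arginine belongs to this group.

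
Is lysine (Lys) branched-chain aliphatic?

No

The BCAAs are Val, Leu, and Ile — aliphatic side chains with a branch point.
Lysine is not in this group.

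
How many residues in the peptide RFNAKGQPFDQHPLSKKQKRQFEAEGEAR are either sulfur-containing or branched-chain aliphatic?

Sulfur-containing: C, M. Branched-chain aliphatic: I, L, V.
Sulfur-containing residues here: none (0).
Branched-chain aliphatic residues here: L14 (1).
The two groups share no amino acid, so total = 0 + 1 = 1.

1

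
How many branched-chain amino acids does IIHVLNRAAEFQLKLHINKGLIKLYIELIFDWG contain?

V, L, and I make up the branched-chain aliphatic group.
Matching residues: I1, I2, V4, L5, L13, L15, I17, L21, I22, L24, I26, L28, I29.

13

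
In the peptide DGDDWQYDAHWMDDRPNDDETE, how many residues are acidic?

10

The acidic residues are Asp (D) and Glu (E), whose side chains end in a carboxylate group.
Matching residues: D1, D3, D4, D8, D13, D14, D18, D19, E20, E22.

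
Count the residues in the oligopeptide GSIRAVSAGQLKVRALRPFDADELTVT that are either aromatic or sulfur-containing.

1

Aromatic: F, W, Y. Sulfur-containing: C, M.
Aromatic residues here: F19 (1).
Sulfur-containing residues here: none (0).
The two groups share no amino acid, so total = 1 + 0 = 1.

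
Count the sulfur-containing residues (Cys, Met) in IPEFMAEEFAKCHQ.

Matching residues: M5, C12.

2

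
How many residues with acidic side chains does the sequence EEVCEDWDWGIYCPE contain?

6

Only D (aspartate) and E (glutamate) carry a side-chain carboxylic acid.
Matching residues: E1, E2, E5, D6, D8, E15.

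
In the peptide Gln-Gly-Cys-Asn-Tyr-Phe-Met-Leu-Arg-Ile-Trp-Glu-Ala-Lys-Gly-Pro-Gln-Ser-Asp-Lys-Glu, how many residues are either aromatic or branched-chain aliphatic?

Aromatic: F, W, Y. Branched-chain aliphatic: I, L, V.
Aromatic residues here: Tyr5, Phe6, Trp11 (3).
Branched-chain aliphatic residues here: Leu8, Ile10 (2).
The two groups share no amino acid, so total = 3 + 2 = 5.

5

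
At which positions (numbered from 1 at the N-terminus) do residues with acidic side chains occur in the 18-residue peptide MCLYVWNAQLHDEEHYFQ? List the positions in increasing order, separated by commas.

Aspartate (D) and glutamate (E) have carboxylic-acid side chains and are the acidic amino acids.
Matching residues: D12, E13, E14.

12, 13, 14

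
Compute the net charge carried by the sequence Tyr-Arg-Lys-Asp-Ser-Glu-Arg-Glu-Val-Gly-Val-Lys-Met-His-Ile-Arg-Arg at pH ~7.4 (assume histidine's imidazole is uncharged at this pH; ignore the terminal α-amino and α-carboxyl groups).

The side chains ionized at physiological pH are Lys/Arg (+1) and Asp/Glu (−1); with His treated as neutral, nothing else contributes.
Positive (K, R): Arg2, Lys3, Arg7, Lys12, Arg16, Arg17 → +6.
Negative (D, E): Asp4, Glu6, Glu8 → −3.
Net charge = (+6) + (−3) = +3.

+3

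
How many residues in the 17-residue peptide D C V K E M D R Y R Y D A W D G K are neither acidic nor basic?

Acidic: D, E. Basic: K, R, H. All other residues are neither.
Matching residues: C2, V3, M6, Y9, Y11, A13, W14, G16.

8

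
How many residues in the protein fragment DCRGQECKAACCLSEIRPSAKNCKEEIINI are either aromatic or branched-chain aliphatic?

5

Aromatic: F, W, Y. Branched-chain aliphatic: I, L, V.
Aromatic residues here: none (0).
Branched-chain aliphatic residues here: L13, I16, I27, I28, I30 (5).
The two groups share no amino acid, so total = 0 + 5 = 5.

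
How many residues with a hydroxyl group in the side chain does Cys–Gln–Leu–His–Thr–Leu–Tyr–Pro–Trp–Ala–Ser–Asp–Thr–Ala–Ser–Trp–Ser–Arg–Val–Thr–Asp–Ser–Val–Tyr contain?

9

The –OH-bearing residues are Ser, Thr (aliphatic alcohols), and Tyr (phenol).
Matching residues: Thr5, Tyr7, Ser11, Thr13, Ser15, Ser17, Thr20, Ser22, Tyr24.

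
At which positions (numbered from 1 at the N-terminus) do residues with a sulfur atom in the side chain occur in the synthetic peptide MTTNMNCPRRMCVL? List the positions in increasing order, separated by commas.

The sulfur-bearing residues are cysteine (–SH) and methionine (–S–CH₃).
Matching residues: M1, M5, C7, M11, C12.

1, 5, 7, 11, 12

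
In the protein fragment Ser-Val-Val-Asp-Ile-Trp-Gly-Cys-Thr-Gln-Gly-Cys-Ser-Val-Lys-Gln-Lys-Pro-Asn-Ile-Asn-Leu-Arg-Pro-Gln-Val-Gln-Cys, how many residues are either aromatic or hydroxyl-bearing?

4

Aromatic: F, W, Y. Hydroxyl-bearing: S, T, Y.
Aromatic residues here: Trp6 (1).
Hydroxyl-bearing residues here: Ser1, Thr9, Ser13 (3).
(Y belongs to both groups, but none appear in this sequence.) Total = 1 + 3 = 4.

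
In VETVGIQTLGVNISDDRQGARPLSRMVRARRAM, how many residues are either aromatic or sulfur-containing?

2

Aromatic: F, W, Y. Sulfur-containing: C, M.
Aromatic residues here: none (0).
Sulfur-containing residues here: M26, M33 (2).
The two groups share no amino acid, so total = 0 + 2 = 2.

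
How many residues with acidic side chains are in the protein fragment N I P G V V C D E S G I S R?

Only D (aspartate) and E (glutamate) carry a side-chain carboxylic acid.
Matching residues: D8, E9.

2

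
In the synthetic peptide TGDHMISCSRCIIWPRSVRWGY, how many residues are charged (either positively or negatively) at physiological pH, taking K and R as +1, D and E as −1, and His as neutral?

4

Charged side chains at pH ~7.4: K, R (positive); D, E (negative).
Matching residues: D3, R10, R16, R19.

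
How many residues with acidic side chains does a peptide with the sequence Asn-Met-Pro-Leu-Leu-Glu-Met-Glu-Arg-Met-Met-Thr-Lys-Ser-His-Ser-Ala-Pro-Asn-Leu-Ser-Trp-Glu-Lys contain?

3

Aspartate (D) and glutamate (E) have carboxylic-acid side chains and are the acidic amino acids.
Matching residues: Glu6, Glu8, Glu23.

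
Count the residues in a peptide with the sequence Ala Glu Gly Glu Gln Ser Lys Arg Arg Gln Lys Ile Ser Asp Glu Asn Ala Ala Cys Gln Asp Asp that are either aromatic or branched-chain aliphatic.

1

Aromatic: F, W, Y. Branched-chain aliphatic: I, L, V.
Aromatic residues here: none (0).
Branched-chain aliphatic residues here: Ile12 (1).
The two groups share no amino acid, so total = 0 + 1 = 1.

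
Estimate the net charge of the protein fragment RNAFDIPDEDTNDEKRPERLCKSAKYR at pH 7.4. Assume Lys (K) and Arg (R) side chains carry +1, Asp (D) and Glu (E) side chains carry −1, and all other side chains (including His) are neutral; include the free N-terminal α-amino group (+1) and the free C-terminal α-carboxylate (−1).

Positive (K, R): R1, K15, R16, R19, K22, K25, R27 → +7.
Negative (D, E): D5, D8, E9, D10, D13, E14, E18 → −7.
The N-terminus (+1) and C-terminus (−1) cancel.
Net charge = (+7) + (−7) = 0.

0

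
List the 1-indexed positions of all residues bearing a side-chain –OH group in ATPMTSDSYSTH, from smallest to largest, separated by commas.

2, 5, 6, 8, 9, 10, 11

Serine (S), threonine (T), and tyrosine (Y) each carry a hydroxyl group on the side chain.
Matching residues: T2, T5, S6, S8, Y9, S10, T11.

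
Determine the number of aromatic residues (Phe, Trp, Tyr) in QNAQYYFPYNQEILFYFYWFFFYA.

13

Matching residues: Y5, Y6, F7, Y9, F15, Y16, F17, Y18, W19, F20, F21, F22, Y23.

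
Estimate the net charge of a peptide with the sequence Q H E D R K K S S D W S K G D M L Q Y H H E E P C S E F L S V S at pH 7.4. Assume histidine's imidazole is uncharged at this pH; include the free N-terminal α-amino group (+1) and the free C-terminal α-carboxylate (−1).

At pH ~7.4 the Lys and Arg side chains are protonated (+1), the Asp and Glu side chains are deprotonated (−1), and with His taken as neutral all other side chains carry no charge.
Positive (K, R): R5, K6, K7, K13 → +4.
Negative (D, E): E3, D4, D10, D15, E22, E23, E27 → −7.
The N-terminus (+1) and C-terminus (−1) cancel.
Net charge = (+4) + (−7) = −3.

-3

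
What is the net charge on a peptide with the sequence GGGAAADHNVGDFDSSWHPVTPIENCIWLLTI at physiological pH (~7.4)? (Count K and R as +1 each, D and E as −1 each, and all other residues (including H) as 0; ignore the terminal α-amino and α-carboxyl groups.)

-4

Positive (K, R): none → +0.
Negative (D, E): D7, D12, D14, E24 → −4.
Net charge = (+0) + (−4) = −4.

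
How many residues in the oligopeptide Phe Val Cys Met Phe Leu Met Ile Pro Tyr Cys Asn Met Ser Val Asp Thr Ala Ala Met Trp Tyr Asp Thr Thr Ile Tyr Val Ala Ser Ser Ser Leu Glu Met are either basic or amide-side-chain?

1

Basic: H, K, R. Amide-side-chain: N, Q.
Basic residues here: none (0).
Amide-side-chain residues here: Asn12 (1).
The two groups share no amino acid, so total = 0 + 1 = 1.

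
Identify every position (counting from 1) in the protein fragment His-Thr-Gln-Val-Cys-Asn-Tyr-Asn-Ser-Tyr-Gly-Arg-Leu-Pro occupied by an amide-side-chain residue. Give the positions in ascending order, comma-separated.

The amide-side-chain residues are Asn (N) and Gln (Q).
Matching residues: Gln3, Asn6, Asn8.

3, 6, 8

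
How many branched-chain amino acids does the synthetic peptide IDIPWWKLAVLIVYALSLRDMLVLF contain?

Valine (V), leucine (L), and isoleucine (I) are the branched-chain amino acids.
Matching residues: I1, I3, L8, V10, L11, I12, V13, L16, L18, L22, V23, L24.

12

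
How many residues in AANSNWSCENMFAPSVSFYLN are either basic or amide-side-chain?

4

Basic: H, K, R. Amide-side-chain: N, Q.
Basic residues here: none (0).
Amide-side-chain residues here: N3, N5, N10, N21 (4).
The two groups share no amino acid, so total = 0 + 4 = 4.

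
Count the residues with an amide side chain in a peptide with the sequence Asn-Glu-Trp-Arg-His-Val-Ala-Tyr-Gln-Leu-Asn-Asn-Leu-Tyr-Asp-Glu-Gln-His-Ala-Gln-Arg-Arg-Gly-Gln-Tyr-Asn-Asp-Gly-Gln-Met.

The amide-side-chain residues are Asn (N) and Gln (Q).
Matching residues: Asn1, Gln9, Asn11, Asn12, Gln17, Gln20, Gln24, Asn26, Gln29.

9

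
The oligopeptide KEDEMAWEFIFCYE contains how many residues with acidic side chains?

5

Only D (aspartate) and E (glutamate) carry a side-chain carboxylic acid.
Matching residues: E2, D3, E4, E8, E14.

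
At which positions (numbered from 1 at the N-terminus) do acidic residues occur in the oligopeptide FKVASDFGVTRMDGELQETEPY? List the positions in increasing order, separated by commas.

6, 13, 15, 18, 20

Only D (aspartate) and E (glutamate) carry a side-chain carboxylic acid.
Matching residues: D6, D13, E15, E18, E20.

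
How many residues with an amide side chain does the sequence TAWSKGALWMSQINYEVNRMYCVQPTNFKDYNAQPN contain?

The amide-side-chain residues are Asn (N) and Gln (Q).
Matching residues: Q12, N14, N18, Q24, N27, N32, Q34, N36.

8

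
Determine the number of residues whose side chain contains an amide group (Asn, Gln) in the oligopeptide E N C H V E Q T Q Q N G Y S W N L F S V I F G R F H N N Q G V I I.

9

Matching residues: N2, Q7, Q9, Q10, N11, N16, N27, N28, Q29.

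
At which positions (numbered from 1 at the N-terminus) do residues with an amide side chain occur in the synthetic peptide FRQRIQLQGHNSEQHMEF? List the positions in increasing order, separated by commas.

Only N (asparagine) and Q (glutamine) carry a side-chain carboxamide.
Matching residues: Q3, Q6, Q8, N11, Q14.

3, 6, 8, 11, 14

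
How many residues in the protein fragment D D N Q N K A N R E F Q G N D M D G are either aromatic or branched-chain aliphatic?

Aromatic: F, W, Y. Branched-chain aliphatic: I, L, V.
Aromatic residues here: F11 (1).
Branched-chain aliphatic residues here: none (0).
The two groups share no amino acid, so total = 1 + 0 = 1.

1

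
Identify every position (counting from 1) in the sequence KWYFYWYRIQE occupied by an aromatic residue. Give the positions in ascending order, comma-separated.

Matching residues: W2, Y3, F4, Y5, W6, Y7.

2, 3, 4, 5, 6, 7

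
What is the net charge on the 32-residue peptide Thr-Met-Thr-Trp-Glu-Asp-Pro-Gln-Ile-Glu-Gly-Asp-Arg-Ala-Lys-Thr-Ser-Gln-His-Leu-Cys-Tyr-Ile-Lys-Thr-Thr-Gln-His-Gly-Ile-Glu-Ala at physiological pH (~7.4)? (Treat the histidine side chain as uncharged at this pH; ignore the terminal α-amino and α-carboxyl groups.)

Near pH 7.4, K and R contribute +1 each, D and E contribute −1 each, and every other side chain (His included, as stated) is uncharged.
Positive (K, R): Arg13, Lys15, Lys24 → +3.
Negative (D, E): Glu5, Asp6, Glu10, Asp12, Glu31 → −5.
Net charge = (+3) + (−5) = −2.

-2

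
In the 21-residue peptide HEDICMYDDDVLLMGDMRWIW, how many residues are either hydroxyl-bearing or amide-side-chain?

1

Hydroxyl-bearing: S, T, Y. Amide-side-chain: N, Q.
Hydroxyl-bearing residues here: Y7 (1).
Amide-side-chain residues here: none (0).
The two groups share no amino acid, so total = 1 + 0 = 1.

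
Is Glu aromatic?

No

Phenylalanine (F), tryptophan (W), and tyrosine (Y) have aromatic ring side chains.
Glutamate is not in this group.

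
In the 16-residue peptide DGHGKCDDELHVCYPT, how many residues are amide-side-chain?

Only N (asparagine) and Q (glutamine) carry a side-chain carboxamide.
None of the 16 residues belong to this group.

0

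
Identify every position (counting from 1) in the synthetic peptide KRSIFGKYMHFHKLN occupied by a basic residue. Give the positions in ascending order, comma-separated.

The basic amino acids are Lys (K), Arg (R), and His (H).
Matching residues: K1, R2, K7, H10, H12, K13.

1, 2, 7, 10, 12, 13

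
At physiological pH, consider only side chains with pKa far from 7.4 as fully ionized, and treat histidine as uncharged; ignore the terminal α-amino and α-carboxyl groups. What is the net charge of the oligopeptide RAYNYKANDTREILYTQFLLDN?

0

The side chains ionized at physiological pH are Lys/Arg (+1) and Asp/Glu (−1); with His treated as neutral, nothing else contributes.
Positive (K, R): R1, K6, R11 → +3.
Negative (D, E): D9, E12, D21 → −3.
Net charge = (+3) + (−3) = 0.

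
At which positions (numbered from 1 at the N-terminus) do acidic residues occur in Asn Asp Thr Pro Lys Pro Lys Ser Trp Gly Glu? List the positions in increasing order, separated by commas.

The acidic residues are Asp (D) and Glu (E), whose side chains end in a carboxylate group.
Matching residues: Asp2, Glu11.

2, 11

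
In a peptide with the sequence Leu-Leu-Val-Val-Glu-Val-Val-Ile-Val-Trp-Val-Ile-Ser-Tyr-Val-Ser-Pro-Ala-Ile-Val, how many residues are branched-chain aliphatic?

13

The BCAAs are Val, Leu, and Ile — aliphatic side chains with a branch point.
Matching residues: Leu1, Leu2, Val3, Val4, Val6, Val7, Ile8, Val9, Val11, Ile12, Val15, Ile19, Val20.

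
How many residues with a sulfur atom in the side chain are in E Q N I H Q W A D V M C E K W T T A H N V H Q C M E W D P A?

4

The sulfur-bearing residues are cysteine (–SH) and methionine (–S–CH₃).
Matching residues: M11, C12, C24, M25.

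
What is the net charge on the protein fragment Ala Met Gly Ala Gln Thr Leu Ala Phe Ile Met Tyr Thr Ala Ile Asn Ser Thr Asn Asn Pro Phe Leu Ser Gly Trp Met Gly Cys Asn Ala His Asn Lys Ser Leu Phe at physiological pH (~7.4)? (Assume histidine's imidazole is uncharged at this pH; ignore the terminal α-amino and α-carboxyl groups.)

The side chains ionized at physiological pH are Lys/Arg (+1) and Asp/Glu (−1); with His treated as neutral, nothing else contributes.
Positive (K, R): Lys34 → +1.
Negative (D, E): none → −0.
Net charge = (+1) + (−0) = +1.

+1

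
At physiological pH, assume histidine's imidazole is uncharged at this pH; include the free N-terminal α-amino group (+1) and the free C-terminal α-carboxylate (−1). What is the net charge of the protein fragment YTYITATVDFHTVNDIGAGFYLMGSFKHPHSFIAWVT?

-1

The side chains ionized at physiological pH are Lys/Arg (+1) and Asp/Glu (−1); with His treated as neutral, nothing else contributes.
Positive (K, R): K27 → +1.
Negative (D, E): D9, D15 → −2.
The N-terminus (+1) and C-terminus (−1) cancel.
Net charge = (+1) + (−2) = −1.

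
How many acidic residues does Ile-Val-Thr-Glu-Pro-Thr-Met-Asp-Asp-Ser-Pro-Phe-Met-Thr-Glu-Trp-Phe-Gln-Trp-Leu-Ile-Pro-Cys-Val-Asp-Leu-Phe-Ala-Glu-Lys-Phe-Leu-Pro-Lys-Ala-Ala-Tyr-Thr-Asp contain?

7

Aspartate (D) and glutamate (E) have carboxylic-acid side chains and are the acidic amino acids.
Matching residues: Glu4, Asp8, Asp9, Glu15, Asp25, Glu29, Asp39.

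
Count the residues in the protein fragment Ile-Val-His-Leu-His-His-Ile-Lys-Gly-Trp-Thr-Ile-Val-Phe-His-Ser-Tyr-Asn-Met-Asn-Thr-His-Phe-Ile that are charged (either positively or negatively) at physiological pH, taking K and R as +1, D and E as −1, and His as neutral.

1

Charged side chains at pH ~7.4: K, R (positive); D, E (negative).
Matching residues: Lys8.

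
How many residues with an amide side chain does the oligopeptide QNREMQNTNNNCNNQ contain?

Only N (asparagine) and Q (glutamine) carry a side-chain carboxamide.
Matching residues: Q1, N2, Q6, N7, N9, N10, N11, N13, N14, Q15.

10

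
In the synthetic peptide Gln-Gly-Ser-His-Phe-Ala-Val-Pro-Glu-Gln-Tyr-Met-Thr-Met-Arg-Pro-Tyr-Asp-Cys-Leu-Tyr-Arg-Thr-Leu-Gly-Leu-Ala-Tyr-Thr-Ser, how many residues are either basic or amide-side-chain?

5

Basic: H, K, R. Amide-side-chain: N, Q.
Basic residues here: His4, Arg15, Arg22 (3).
Amide-side-chain residues here: Gln1, Gln10 (2).
The two groups share no amino acid, so total = 3 + 2 = 5.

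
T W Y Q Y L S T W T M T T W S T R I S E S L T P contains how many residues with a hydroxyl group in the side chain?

S, T, and Y are the three residues with a side-chain hydroxyl.
Matching residues: T1, Y3, Y5, S7, T8, T10, T12, T13, S15, T16, S19, S21, T23.

13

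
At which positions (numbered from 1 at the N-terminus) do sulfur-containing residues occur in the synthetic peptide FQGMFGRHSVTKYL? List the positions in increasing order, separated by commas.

4

The sulfur-bearing residues are cysteine (–SH) and methionine (–S–CH₃).
Matching residues: M4.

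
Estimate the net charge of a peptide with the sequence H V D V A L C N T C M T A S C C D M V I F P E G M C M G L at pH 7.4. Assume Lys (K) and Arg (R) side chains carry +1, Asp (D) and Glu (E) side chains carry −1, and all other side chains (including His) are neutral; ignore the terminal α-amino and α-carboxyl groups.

-3

Positive (K, R): none → +0.
Negative (D, E): D3, D17, E23 → −3.
Net charge = (+0) + (−3) = −3.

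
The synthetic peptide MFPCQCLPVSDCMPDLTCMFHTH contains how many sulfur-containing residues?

The sulfur-bearing residues are cysteine (–SH) and methionine (–S–CH₃).
Matching residues: M1, C4, C6, C12, M13, C18, M19.

7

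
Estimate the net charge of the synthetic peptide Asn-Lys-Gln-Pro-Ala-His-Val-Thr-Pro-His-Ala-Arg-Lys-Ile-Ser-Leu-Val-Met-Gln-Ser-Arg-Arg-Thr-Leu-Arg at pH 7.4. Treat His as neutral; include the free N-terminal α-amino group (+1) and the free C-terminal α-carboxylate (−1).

Near pH 7.4, K and R contribute +1 each, D and E contribute −1 each, and every other side chain (His included, as stated) is uncharged.
Positive (K, R): Lys2, Arg12, Lys13, Arg21, Arg22, Arg25 → +6.
Negative (D, E): none → −0.
The N-terminus (+1) and C-terminus (−1) cancel.
Net charge = (+6) + (−0) = +6.

+6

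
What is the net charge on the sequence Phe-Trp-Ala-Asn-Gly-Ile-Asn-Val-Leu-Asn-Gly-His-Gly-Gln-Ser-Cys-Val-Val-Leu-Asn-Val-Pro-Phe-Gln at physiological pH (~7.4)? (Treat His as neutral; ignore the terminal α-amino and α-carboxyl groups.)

0

At pH ~7.4 the Lys and Arg side chains are protonated (+1), the Asp and Glu side chains are deprotonated (−1), and with His taken as neutral all other side chains carry no charge.
Positive (K, R): none → +0.
Negative (D, E): none → −0.
Net charge = (+0) + (−0) = 0.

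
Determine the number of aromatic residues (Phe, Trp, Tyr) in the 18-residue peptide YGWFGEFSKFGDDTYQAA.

6

Matching residues: Y1, W3, F4, F7, F10, Y15.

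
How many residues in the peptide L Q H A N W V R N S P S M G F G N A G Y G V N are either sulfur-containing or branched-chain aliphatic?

Sulfur-containing: C, M. Branched-chain aliphatic: I, L, V.
Sulfur-containing residues here: M13 (1).
Branched-chain aliphatic residues here: L1, V7, V22 (3).
The two groups share no amino acid, so total = 1 + 3 = 4.

4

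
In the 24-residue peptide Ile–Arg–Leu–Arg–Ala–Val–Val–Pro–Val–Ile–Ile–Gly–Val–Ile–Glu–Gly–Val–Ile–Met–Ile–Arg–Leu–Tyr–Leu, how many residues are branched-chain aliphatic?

14

Valine (V), leucine (L), and isoleucine (I) are the branched-chain amino acids.
Matching residues: Ile1, Leu3, Val6, Val7, Val9, Ile10, Ile11, Val13, Ile14, Val17, Ile18, Ile20, Leu22, Leu24.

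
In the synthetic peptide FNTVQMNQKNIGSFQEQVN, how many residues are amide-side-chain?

8

Asparagine (N) and glutamine (Q) have uncharged amide side chains.
Matching residues: N2, Q5, N7, Q8, N10, Q15, Q17, N19.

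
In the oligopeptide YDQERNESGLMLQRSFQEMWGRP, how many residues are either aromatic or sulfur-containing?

Aromatic: F, W, Y. Sulfur-containing: C, M.
Aromatic residues here: Y1, F16, W20 (3).
Sulfur-containing residues here: M11, M19 (2).
The two groups share no amino acid, so total = 3 + 2 = 5.

5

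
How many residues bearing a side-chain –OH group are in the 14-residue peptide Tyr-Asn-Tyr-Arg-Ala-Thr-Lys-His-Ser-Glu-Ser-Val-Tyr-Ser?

Serine (S), threonine (T), and tyrosine (Y) each carry a hydroxyl group on the side chain.
Matching residues: Tyr1, Tyr3, Thr6, Ser9, Ser11, Tyr13, Ser14.

7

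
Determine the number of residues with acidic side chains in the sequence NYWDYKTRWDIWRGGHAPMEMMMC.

The acidic residues are Asp (D) and Glu (E), whose side chains end in a carboxylate group.
Matching residues: D4, D10, E20.

3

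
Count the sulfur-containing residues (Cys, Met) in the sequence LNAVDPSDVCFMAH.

2

Matching residues: C10, M12.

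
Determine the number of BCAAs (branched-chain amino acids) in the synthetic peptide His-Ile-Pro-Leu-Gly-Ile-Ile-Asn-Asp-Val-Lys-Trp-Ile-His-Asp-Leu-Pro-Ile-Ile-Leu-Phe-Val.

11

Valine (V), leucine (L), and isoleucine (I) are the branched-chain amino acids.
Matching residues: Ile2, Leu4, Ile6, Ile7, Val10, Ile13, Leu16, Ile18, Ile19, Leu20, Val22.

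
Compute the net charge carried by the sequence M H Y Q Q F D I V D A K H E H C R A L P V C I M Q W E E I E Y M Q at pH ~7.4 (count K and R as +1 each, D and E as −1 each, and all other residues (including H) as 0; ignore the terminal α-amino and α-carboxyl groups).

-4

Positive (K, R): K12, R17 → +2.
Negative (D, E): D7, D10, E14, E27, E28, E30 → −6.
Net charge = (+2) + (−6) = −4.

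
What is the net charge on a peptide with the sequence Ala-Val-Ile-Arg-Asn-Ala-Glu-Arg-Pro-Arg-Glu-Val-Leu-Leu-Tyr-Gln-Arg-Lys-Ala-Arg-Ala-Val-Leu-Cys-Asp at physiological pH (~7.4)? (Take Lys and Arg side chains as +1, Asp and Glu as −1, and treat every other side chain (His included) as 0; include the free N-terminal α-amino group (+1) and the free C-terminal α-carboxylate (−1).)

+3

Positive (K, R): Arg4, Arg8, Arg10, Arg17, Lys18, Arg20 → +6.
Negative (D, E): Glu7, Glu11, Asp25 → −3.
The N-terminus (+1) and C-terminus (−1) cancel.
Net charge = (+6) + (−3) = +3.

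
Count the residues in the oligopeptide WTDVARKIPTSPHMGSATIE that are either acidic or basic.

Acidic: D, E. Basic: H, K, R.
Acidic residues here: D3, E20 (2).
Basic residues here: R6, K7, H13 (3).
The two groups share no amino acid, so total = 2 + 3 = 5.

5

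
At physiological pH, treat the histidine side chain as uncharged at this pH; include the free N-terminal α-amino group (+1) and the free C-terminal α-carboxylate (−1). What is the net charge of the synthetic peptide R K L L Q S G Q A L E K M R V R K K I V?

+6

The side chains ionized at physiological pH are Lys/Arg (+1) and Asp/Glu (−1); with His treated as neutral, nothing else contributes.
Positive (K, R): R1, K2, K12, R14, R16, K17, K18 → +7.
Negative (D, E): E11 → −1.
The N-terminus (+1) and C-terminus (−1) cancel.
Net charge = (+7) + (−1) = +6.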